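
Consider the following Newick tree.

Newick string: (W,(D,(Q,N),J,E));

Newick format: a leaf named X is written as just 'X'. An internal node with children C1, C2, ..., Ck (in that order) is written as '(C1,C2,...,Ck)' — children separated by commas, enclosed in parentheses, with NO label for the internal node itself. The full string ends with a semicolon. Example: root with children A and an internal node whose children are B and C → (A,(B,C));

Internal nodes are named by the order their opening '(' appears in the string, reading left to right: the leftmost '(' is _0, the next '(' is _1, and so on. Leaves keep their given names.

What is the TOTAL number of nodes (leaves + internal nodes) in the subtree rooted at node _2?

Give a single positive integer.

Newick: (W,(D,(Q,N),J,E));
Locate _2: it is the '(' at position 6 (the 3rd '(' reading left to right).
Query: subtree rooted at _2
_2: subtree_size = 1 + 2
  Q: subtree_size = 1 + 0
  N: subtree_size = 1 + 0
Total subtree size of _2: 3

Answer: 3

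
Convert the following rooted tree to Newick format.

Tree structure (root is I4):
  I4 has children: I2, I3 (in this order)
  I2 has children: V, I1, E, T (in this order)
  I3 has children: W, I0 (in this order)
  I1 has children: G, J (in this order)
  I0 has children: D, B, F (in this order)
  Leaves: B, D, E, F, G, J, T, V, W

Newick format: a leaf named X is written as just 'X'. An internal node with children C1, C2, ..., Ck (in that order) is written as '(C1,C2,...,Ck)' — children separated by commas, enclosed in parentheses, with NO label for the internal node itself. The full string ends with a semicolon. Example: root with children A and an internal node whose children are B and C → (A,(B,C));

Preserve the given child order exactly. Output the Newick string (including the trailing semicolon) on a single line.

Answer: ((V,(G,J),E,T),(W,(D,B,F)));

Derivation:
internal I4 with children ['I2', 'I3']
  internal I2 with children ['V', 'I1', 'E', 'T']
    leaf 'V' → 'V'
    internal I1 with children ['G', 'J']
      leaf 'G' → 'G'
      leaf 'J' → 'J'
    → '(G,J)'
    leaf 'E' → 'E'
    leaf 'T' → 'T'
  → '(V,(G,J),E,T)'
  internal I3 with children ['W', 'I0']
    leaf 'W' → 'W'
    internal I0 with children ['D', 'B', 'F']
      leaf 'D' → 'D'
      leaf 'B' → 'B'
      leaf 'F' → 'F'
    → '(D,B,F)'
  → '(W,(D,B,F))'
→ '((V,(G,J),E,T),(W,(D,B,F)))'
Final: ((V,(G,J),E,T),(W,(D,B,F)));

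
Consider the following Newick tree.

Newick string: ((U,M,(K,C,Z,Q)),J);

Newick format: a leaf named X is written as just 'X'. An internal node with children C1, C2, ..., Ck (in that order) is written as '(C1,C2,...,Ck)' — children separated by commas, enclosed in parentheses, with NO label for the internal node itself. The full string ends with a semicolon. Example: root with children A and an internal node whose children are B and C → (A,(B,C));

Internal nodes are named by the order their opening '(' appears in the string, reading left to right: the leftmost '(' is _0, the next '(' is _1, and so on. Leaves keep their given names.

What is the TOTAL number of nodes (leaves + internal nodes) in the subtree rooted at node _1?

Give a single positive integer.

Newick: ((U,M,(K,C,Z,Q)),J);
Locate _1: it is the '(' at position 1 (the 2nd '(' reading left to right).
Query: subtree rooted at _1
_1: subtree_size = 1 + 7
  U: subtree_size = 1 + 0
  M: subtree_size = 1 + 0
  _2: subtree_size = 1 + 4
    K: subtree_size = 1 + 0
    C: subtree_size = 1 + 0
    Z: subtree_size = 1 + 0
    Q: subtree_size = 1 + 0
Total subtree size of _1: 8

Answer: 8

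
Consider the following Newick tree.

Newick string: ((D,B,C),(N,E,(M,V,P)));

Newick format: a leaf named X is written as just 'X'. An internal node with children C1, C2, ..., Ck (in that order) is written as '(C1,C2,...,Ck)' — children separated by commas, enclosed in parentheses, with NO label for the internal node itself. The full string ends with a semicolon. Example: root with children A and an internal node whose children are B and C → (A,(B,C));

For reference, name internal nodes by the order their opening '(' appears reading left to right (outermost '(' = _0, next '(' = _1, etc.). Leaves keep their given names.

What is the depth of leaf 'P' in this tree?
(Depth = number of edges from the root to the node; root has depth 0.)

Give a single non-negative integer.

Answer: 3

Derivation:
Newick: ((D,B,C),(N,E,(M,V,P)));
Naming internals by '(' encounter order: outermost '(' = _0, next = _1, ...
Query node: P
Path from root: _0 -> _2 -> _3 -> P
Depth of P: 3 (number of edges from root)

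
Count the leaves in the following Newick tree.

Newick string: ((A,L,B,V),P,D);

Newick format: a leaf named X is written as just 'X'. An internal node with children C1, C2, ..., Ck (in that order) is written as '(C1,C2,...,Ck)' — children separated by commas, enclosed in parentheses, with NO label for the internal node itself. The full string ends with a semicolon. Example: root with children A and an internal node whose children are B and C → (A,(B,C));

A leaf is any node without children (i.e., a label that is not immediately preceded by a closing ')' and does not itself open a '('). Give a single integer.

Answer: 6

Derivation:
Newick: ((A,L,B,V),P,D);
Scan left-to-right; a leaf is any maximal label run not followed by '(':
  pos 2: leaf 'A' → count = 1
  pos 4: leaf 'L' → count = 2
  pos 6: leaf 'B' → count = 3
  pos 8: leaf 'V' → count = 4
  pos 11: leaf 'P' → count = 5
  pos 13: leaf 'D' → count = 6
Total leaves: 6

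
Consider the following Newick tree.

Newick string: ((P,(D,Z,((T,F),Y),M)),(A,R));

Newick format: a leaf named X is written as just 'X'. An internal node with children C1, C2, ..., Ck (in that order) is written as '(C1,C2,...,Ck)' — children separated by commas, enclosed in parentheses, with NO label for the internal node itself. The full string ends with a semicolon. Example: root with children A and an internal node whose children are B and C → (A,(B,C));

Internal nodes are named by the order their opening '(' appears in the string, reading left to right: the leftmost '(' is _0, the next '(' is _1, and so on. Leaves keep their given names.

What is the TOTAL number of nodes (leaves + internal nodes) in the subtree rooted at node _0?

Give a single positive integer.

Answer: 15

Derivation:
Newick: ((P,(D,Z,((T,F),Y),M)),(A,R));
Locate _0: it is the '(' at position 0 (the 1st '(' reading left to right).
Query: subtree rooted at _0
_0: subtree_size = 1 + 14
  _1: subtree_size = 1 + 10
    P: subtree_size = 1 + 0
    _2: subtree_size = 1 + 8
      D: subtree_size = 1 + 0
      Z: subtree_size = 1 + 0
      _3: subtree_size = 1 + 4
        _4: subtree_size = 1 + 2
          T: subtree_size = 1 + 0
          F: subtree_size = 1 + 0
        Y: subtree_size = 1 + 0
      M: subtree_size = 1 + 0
  _5: subtree_size = 1 + 2
    A: subtree_size = 1 + 0
    R: subtree_size = 1 + 0
Total subtree size of _0: 15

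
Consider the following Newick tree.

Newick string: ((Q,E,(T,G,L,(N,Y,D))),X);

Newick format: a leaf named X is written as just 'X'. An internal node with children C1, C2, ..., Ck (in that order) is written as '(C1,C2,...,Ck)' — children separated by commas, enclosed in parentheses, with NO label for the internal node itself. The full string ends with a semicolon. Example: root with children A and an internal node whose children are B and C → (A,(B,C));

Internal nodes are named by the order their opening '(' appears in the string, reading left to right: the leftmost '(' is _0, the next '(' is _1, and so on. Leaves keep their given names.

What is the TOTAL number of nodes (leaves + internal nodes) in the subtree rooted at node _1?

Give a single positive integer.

Newick: ((Q,E,(T,G,L,(N,Y,D))),X);
Locate _1: it is the '(' at position 1 (the 2nd '(' reading left to right).
Query: subtree rooted at _1
_1: subtree_size = 1 + 10
  Q: subtree_size = 1 + 0
  E: subtree_size = 1 + 0
  _2: subtree_size = 1 + 7
    T: subtree_size = 1 + 0
    G: subtree_size = 1 + 0
    L: subtree_size = 1 + 0
    _3: subtree_size = 1 + 3
      N: subtree_size = 1 + 0
      Y: subtree_size = 1 + 0
      D: subtree_size = 1 + 0
Total subtree size of _1: 11

Answer: 11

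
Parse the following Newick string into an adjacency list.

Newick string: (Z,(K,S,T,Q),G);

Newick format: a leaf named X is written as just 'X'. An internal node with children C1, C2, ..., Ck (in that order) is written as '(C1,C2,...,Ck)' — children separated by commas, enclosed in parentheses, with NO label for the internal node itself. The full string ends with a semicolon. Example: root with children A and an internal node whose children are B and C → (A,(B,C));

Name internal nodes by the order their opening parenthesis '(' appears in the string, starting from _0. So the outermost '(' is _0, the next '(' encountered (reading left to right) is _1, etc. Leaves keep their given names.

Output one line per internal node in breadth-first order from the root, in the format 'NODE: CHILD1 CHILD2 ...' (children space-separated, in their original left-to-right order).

Answer: _0: Z _1 G
_1: K S T Q

Derivation:
Input: (Z,(K,S,T,Q),G);
Scanning left-to-right, naming '(' by encounter order:
  pos 0: '(' -> open internal node _0 (depth 1)
  pos 3: '(' -> open internal node _1 (depth 2)
  pos 11: ')' -> close internal node _1 (now at depth 1)
  pos 14: ')' -> close internal node _0 (now at depth 0)
Total internal nodes: 2
BFS adjacency from root:
  _0: Z _1 G
  _1: K S T Q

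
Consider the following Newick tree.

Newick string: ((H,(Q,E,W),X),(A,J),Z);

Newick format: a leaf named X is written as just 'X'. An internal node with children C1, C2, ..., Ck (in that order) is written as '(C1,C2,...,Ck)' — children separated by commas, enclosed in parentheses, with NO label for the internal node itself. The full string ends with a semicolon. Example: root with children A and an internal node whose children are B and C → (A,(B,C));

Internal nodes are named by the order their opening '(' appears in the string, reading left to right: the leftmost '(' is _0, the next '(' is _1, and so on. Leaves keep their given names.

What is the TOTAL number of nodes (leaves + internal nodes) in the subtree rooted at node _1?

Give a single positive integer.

Newick: ((H,(Q,E,W),X),(A,J),Z);
Locate _1: it is the '(' at position 1 (the 2nd '(' reading left to right).
Query: subtree rooted at _1
_1: subtree_size = 1 + 6
  H: subtree_size = 1 + 0
  _2: subtree_size = 1 + 3
    Q: subtree_size = 1 + 0
    E: subtree_size = 1 + 0
    W: subtree_size = 1 + 0
  X: subtree_size = 1 + 0
Total subtree size of _1: 7

Answer: 7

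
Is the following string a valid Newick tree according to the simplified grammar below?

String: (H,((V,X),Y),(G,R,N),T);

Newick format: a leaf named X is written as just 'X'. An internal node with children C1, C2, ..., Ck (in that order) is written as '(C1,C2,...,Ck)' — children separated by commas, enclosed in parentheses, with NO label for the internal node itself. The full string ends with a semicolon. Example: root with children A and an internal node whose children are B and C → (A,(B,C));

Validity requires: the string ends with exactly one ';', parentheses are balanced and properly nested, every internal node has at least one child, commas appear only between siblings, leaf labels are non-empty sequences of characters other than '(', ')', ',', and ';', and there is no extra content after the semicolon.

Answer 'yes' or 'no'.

Input: (H,((V,X),Y),(G,R,N),T);
Paren balance: 4 '(' vs 4 ')' OK
Ends with single ';': True
Full parse: OK
Valid: True

Answer: yes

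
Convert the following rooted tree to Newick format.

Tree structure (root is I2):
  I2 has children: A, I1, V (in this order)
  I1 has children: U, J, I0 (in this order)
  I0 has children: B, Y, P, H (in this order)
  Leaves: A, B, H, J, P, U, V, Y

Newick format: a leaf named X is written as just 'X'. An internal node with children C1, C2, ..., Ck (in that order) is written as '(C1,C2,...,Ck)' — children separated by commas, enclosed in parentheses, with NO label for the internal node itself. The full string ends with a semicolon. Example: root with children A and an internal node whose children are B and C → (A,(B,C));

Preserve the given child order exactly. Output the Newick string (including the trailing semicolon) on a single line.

Answer: (A,(U,J,(B,Y,P,H)),V);

Derivation:
internal I2 with children ['A', 'I1', 'V']
  leaf 'A' → 'A'
  internal I1 with children ['U', 'J', 'I0']
    leaf 'U' → 'U'
    leaf 'J' → 'J'
    internal I0 with children ['B', 'Y', 'P', 'H']
      leaf 'B' → 'B'
      leaf 'Y' → 'Y'
      leaf 'P' → 'P'
      leaf 'H' → 'H'
    → '(B,Y,P,H)'
  → '(U,J,(B,Y,P,H))'
  leaf 'V' → 'V'
→ '(A,(U,J,(B,Y,P,H)),V)'
Final: (A,(U,J,(B,Y,P,H)),V);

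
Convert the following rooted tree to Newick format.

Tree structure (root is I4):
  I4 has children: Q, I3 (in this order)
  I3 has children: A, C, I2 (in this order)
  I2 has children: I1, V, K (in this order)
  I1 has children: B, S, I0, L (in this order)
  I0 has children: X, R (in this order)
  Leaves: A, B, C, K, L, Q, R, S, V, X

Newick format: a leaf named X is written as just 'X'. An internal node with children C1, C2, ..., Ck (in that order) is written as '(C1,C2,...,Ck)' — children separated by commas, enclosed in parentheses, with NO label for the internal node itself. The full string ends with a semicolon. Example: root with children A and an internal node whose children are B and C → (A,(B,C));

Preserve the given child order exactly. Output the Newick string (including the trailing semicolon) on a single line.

internal I4 with children ['Q', 'I3']
  leaf 'Q' → 'Q'
  internal I3 with children ['A', 'C', 'I2']
    leaf 'A' → 'A'
    leaf 'C' → 'C'
    internal I2 with children ['I1', 'V', 'K']
      internal I1 with children ['B', 'S', 'I0', 'L']
        leaf 'B' → 'B'
        leaf 'S' → 'S'
        internal I0 with children ['X', 'R']
          leaf 'X' → 'X'
          leaf 'R' → 'R'
        → '(X,R)'
        leaf 'L' → 'L'
      → '(B,S,(X,R),L)'
      leaf 'V' → 'V'
      leaf 'K' → 'K'
    → '((B,S,(X,R),L),V,K)'
  → '(A,C,((B,S,(X,R),L),V,K))'
→ '(Q,(A,C,((B,S,(X,R),L),V,K)))'
Final: (Q,(A,C,((B,S,(X,R),L),V,K)));

Answer: (Q,(A,C,((B,S,(X,R),L),V,K)));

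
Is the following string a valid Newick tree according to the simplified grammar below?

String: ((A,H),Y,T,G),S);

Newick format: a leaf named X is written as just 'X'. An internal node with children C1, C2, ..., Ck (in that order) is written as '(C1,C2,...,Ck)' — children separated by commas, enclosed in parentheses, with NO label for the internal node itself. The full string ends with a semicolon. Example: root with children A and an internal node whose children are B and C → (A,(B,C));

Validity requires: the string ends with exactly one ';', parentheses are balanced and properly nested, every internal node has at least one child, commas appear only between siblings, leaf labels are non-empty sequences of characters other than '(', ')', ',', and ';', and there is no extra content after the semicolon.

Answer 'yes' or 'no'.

Answer: no

Derivation:
Input: ((A,H),Y,T,G),S);
Paren balance: 2 '(' vs 3 ')' MISMATCH
Ends with single ';': True
Full parse: FAILS (extra content after tree at pos 13)
Valid: False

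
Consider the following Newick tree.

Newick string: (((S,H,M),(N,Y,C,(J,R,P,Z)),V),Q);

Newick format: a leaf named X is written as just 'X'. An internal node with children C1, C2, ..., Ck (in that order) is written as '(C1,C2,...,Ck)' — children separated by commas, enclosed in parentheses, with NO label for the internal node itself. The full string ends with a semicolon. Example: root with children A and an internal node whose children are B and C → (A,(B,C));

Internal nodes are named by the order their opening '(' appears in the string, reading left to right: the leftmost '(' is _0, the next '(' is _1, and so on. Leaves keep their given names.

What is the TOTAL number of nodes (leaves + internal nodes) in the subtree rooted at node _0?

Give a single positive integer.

Answer: 17

Derivation:
Newick: (((S,H,M),(N,Y,C,(J,R,P,Z)),V),Q);
Locate _0: it is the '(' at position 0 (the 1st '(' reading left to right).
Query: subtree rooted at _0
_0: subtree_size = 1 + 16
  _1: subtree_size = 1 + 14
    _2: subtree_size = 1 + 3
      S: subtree_size = 1 + 0
      H: subtree_size = 1 + 0
      M: subtree_size = 1 + 0
    _3: subtree_size = 1 + 8
      N: subtree_size = 1 + 0
      Y: subtree_size = 1 + 0
      C: subtree_size = 1 + 0
      _4: subtree_size = 1 + 4
        J: subtree_size = 1 + 0
        R: subtree_size = 1 + 0
        P: subtree_size = 1 + 0
        Z: subtree_size = 1 + 0
    V: subtree_size = 1 + 0
  Q: subtree_size = 1 + 0
Total subtree size of _0: 17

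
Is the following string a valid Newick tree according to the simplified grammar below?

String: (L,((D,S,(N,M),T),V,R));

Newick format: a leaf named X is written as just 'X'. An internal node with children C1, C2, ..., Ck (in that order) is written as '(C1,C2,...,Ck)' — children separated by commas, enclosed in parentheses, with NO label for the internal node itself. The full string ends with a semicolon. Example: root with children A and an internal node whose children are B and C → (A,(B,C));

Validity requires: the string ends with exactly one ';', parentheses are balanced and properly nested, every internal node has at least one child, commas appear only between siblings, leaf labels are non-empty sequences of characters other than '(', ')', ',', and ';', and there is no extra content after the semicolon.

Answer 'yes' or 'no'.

Input: (L,((D,S,(N,M),T),V,R));
Paren balance: 4 '(' vs 4 ')' OK
Ends with single ';': True
Full parse: OK
Valid: True

Answer: yes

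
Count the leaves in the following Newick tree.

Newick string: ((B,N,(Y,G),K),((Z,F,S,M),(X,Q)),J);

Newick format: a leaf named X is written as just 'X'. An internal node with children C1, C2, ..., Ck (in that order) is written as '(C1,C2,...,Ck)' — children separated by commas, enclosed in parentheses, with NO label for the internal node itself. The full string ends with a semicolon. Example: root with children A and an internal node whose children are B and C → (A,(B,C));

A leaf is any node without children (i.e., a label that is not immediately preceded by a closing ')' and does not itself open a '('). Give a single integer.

Answer: 12

Derivation:
Newick: ((B,N,(Y,G),K),((Z,F,S,M),(X,Q)),J);
Scan left-to-right; a leaf is any maximal label run not followed by '(':
  pos 2: leaf 'B' → count = 1
  pos 4: leaf 'N' → count = 2
  pos 7: leaf 'Y' → count = 3
  pos 9: leaf 'G' → count = 4
  pos 12: leaf 'K' → count = 5
  pos 17: leaf 'Z' → count = 6
  pos 19: leaf 'F' → count = 7
  pos 21: leaf 'S' → count = 8
  pos 23: leaf 'M' → count = 9
  pos 27: leaf 'X' → count = 10
  pos 29: leaf 'Q' → count = 11
  pos 33: leaf 'J' → count = 12
Total leaves: 12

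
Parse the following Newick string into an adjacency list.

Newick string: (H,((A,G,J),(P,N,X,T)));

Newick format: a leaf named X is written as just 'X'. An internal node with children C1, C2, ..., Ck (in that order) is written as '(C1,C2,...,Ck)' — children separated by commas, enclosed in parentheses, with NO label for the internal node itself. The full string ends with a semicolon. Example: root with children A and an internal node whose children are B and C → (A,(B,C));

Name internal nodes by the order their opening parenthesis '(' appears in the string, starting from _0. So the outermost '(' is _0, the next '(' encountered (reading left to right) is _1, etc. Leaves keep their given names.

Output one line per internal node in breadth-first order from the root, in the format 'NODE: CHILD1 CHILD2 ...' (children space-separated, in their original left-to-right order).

Input: (H,((A,G,J),(P,N,X,T)));
Scanning left-to-right, naming '(' by encounter order:
  pos 0: '(' -> open internal node _0 (depth 1)
  pos 3: '(' -> open internal node _1 (depth 2)
  pos 4: '(' -> open internal node _2 (depth 3)
  pos 10: ')' -> close internal node _2 (now at depth 2)
  pos 12: '(' -> open internal node _3 (depth 3)
  pos 20: ')' -> close internal node _3 (now at depth 2)
  pos 21: ')' -> close internal node _1 (now at depth 1)
  pos 22: ')' -> close internal node _0 (now at depth 0)
Total internal nodes: 4
BFS adjacency from root:
  _0: H _1
  _1: _2 _3
  _2: A G J
  _3: P N X T

Answer: _0: H _1
_1: _2 _3
_2: A G J
_3: P N X T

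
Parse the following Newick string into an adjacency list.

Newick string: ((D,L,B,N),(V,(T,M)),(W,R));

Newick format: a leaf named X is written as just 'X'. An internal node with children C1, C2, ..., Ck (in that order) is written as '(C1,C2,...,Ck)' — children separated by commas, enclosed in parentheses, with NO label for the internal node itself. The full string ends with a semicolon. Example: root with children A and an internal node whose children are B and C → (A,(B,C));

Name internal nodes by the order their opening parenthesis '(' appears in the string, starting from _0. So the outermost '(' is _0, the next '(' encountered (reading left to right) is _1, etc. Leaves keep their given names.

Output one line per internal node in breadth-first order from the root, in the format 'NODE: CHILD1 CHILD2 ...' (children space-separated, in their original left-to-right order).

Answer: _0: _1 _2 _4
_1: D L B N
_2: V _3
_4: W R
_3: T M

Derivation:
Input: ((D,L,B,N),(V,(T,M)),(W,R));
Scanning left-to-right, naming '(' by encounter order:
  pos 0: '(' -> open internal node _0 (depth 1)
  pos 1: '(' -> open internal node _1 (depth 2)
  pos 9: ')' -> close internal node _1 (now at depth 1)
  pos 11: '(' -> open internal node _2 (depth 2)
  pos 14: '(' -> open internal node _3 (depth 3)
  pos 18: ')' -> close internal node _3 (now at depth 2)
  pos 19: ')' -> close internal node _2 (now at depth 1)
  pos 21: '(' -> open internal node _4 (depth 2)
  pos 25: ')' -> close internal node _4 (now at depth 1)
  pos 26: ')' -> close internal node _0 (now at depth 0)
Total internal nodes: 5
BFS adjacency from root:
  _0: _1 _2 _4
  _1: D L B N
  _2: V _3
  _4: W R
  _3: T M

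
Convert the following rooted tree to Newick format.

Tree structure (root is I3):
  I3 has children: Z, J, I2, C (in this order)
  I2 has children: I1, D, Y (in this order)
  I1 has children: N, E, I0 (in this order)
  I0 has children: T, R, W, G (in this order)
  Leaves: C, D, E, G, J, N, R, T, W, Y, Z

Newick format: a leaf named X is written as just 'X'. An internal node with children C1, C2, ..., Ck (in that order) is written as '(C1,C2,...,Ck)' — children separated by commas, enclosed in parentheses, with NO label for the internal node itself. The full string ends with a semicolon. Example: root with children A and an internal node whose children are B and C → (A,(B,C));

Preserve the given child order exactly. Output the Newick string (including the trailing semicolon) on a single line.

internal I3 with children ['Z', 'J', 'I2', 'C']
  leaf 'Z' → 'Z'
  leaf 'J' → 'J'
  internal I2 with children ['I1', 'D', 'Y']
    internal I1 with children ['N', 'E', 'I0']
      leaf 'N' → 'N'
      leaf 'E' → 'E'
      internal I0 with children ['T', 'R', 'W', 'G']
        leaf 'T' → 'T'
        leaf 'R' → 'R'
        leaf 'W' → 'W'
        leaf 'G' → 'G'
      → '(T,R,W,G)'
    → '(N,E,(T,R,W,G))'
    leaf 'D' → 'D'
    leaf 'Y' → 'Y'
  → '((N,E,(T,R,W,G)),D,Y)'
  leaf 'C' → 'C'
→ '(Z,J,((N,E,(T,R,W,G)),D,Y),C)'
Final: (Z,J,((N,E,(T,R,W,G)),D,Y),C);

Answer: (Z,J,((N,E,(T,R,W,G)),D,Y),C);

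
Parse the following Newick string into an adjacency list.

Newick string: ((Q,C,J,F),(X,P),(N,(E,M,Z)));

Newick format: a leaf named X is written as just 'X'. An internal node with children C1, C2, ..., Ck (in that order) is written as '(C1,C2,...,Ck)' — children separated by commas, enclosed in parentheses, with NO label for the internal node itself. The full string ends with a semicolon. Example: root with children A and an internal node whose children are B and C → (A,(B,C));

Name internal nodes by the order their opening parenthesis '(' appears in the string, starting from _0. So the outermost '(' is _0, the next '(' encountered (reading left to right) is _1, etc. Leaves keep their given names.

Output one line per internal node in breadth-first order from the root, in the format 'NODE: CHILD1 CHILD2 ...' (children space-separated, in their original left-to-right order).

Input: ((Q,C,J,F),(X,P),(N,(E,M,Z)));
Scanning left-to-right, naming '(' by encounter order:
  pos 0: '(' -> open internal node _0 (depth 1)
  pos 1: '(' -> open internal node _1 (depth 2)
  pos 9: ')' -> close internal node _1 (now at depth 1)
  pos 11: '(' -> open internal node _2 (depth 2)
  pos 15: ')' -> close internal node _2 (now at depth 1)
  pos 17: '(' -> open internal node _3 (depth 2)
  pos 20: '(' -> open internal node _4 (depth 3)
  pos 26: ')' -> close internal node _4 (now at depth 2)
  pos 27: ')' -> close internal node _3 (now at depth 1)
  pos 28: ')' -> close internal node _0 (now at depth 0)
Total internal nodes: 5
BFS adjacency from root:
  _0: _1 _2 _3
  _1: Q C J F
  _2: X P
  _3: N _4
  _4: E M Z

Answer: _0: _1 _2 _3
_1: Q C J F
_2: X P
_3: N _4
_4: E M Z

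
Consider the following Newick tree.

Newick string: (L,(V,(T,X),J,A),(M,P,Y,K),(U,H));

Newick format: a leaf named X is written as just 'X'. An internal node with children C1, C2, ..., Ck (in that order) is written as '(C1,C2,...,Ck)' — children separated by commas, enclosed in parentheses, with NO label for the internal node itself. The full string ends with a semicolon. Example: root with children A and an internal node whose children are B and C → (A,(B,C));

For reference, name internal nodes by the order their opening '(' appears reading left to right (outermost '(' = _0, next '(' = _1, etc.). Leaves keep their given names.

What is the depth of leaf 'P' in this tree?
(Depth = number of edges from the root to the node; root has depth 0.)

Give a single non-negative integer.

Answer: 2

Derivation:
Newick: (L,(V,(T,X),J,A),(M,P,Y,K),(U,H));
Naming internals by '(' encounter order: outermost '(' = _0, next = _1, ...
Query node: P
Path from root: _0 -> _3 -> P
Depth of P: 2 (number of edges from root)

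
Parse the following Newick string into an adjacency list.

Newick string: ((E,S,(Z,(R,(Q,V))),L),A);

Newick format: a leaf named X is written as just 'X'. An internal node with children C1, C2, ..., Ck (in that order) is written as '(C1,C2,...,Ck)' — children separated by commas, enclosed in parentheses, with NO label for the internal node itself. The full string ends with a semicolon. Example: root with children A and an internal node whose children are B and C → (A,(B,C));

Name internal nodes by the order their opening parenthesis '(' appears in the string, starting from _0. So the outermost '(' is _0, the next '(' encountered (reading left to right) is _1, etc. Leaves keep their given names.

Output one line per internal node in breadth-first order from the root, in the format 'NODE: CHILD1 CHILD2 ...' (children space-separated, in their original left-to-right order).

Input: ((E,S,(Z,(R,(Q,V))),L),A);
Scanning left-to-right, naming '(' by encounter order:
  pos 0: '(' -> open internal node _0 (depth 1)
  pos 1: '(' -> open internal node _1 (depth 2)
  pos 6: '(' -> open internal node _2 (depth 3)
  pos 9: '(' -> open internal node _3 (depth 4)
  pos 12: '(' -> open internal node _4 (depth 5)
  pos 16: ')' -> close internal node _4 (now at depth 4)
  pos 17: ')' -> close internal node _3 (now at depth 3)
  pos 18: ')' -> close internal node _2 (now at depth 2)
  pos 21: ')' -> close internal node _1 (now at depth 1)
  pos 24: ')' -> close internal node _0 (now at depth 0)
Total internal nodes: 5
BFS adjacency from root:
  _0: _1 A
  _1: E S _2 L
  _2: Z _3
  _3: R _4
  _4: Q V

Answer: _0: _1 A
_1: E S _2 L
_2: Z _3
_3: R _4
_4: Q V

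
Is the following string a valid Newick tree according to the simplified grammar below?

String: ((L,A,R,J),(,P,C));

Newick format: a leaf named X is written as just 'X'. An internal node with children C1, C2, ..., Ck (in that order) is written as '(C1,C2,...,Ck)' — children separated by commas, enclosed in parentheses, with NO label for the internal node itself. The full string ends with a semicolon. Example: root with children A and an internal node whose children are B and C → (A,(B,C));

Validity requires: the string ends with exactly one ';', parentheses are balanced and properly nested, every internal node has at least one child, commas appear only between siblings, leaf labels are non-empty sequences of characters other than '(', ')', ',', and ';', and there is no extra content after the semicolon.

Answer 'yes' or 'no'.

Answer: no

Derivation:
Input: ((L,A,R,J),(,P,C));
Paren balance: 3 '(' vs 3 ')' OK
Ends with single ';': True
Full parse: FAILS (empty leaf label at pos 12)
Valid: False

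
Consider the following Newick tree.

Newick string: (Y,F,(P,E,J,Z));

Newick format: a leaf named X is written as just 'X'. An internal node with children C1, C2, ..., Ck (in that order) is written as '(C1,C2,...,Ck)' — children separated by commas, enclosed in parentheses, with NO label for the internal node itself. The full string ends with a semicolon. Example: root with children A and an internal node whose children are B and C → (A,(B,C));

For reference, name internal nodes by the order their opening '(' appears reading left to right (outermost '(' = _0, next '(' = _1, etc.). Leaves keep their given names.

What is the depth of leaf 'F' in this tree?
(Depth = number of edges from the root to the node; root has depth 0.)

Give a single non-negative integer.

Answer: 1

Derivation:
Newick: (Y,F,(P,E,J,Z));
Naming internals by '(' encounter order: outermost '(' = _0, next = _1, ...
Query node: F
Path from root: _0 -> F
Depth of F: 1 (number of edges from root)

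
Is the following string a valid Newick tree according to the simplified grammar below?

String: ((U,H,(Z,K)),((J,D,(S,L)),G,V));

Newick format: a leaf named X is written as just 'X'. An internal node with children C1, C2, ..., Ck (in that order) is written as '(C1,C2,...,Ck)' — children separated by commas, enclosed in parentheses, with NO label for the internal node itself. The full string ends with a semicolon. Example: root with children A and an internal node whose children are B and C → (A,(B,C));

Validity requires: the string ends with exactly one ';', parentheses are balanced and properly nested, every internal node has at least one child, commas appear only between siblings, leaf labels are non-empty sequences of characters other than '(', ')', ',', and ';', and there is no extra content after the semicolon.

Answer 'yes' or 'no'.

Answer: yes

Derivation:
Input: ((U,H,(Z,K)),((J,D,(S,L)),G,V));
Paren balance: 6 '(' vs 6 ')' OK
Ends with single ';': True
Full parse: OK
Valid: True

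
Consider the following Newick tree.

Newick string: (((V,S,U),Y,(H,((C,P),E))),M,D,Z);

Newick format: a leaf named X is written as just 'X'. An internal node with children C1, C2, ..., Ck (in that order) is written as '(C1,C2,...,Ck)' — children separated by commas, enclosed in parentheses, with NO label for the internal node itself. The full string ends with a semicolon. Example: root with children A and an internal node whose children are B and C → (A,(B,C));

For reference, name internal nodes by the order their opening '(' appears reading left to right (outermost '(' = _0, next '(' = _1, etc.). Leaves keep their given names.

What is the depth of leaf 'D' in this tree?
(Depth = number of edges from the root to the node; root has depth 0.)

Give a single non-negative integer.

Newick: (((V,S,U),Y,(H,((C,P),E))),M,D,Z);
Naming internals by '(' encounter order: outermost '(' = _0, next = _1, ...
Query node: D
Path from root: _0 -> D
Depth of D: 1 (number of edges from root)

Answer: 1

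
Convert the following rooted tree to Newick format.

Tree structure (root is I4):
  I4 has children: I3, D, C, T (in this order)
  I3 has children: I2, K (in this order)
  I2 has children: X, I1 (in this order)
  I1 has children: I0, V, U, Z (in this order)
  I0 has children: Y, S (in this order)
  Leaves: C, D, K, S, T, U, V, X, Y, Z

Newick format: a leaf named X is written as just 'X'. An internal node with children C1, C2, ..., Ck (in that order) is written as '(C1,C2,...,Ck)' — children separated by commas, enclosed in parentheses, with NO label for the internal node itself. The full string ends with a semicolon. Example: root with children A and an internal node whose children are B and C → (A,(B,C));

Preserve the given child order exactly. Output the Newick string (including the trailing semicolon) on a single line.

internal I4 with children ['I3', 'D', 'C', 'T']
  internal I3 with children ['I2', 'K']
    internal I2 with children ['X', 'I1']
      leaf 'X' → 'X'
      internal I1 with children ['I0', 'V', 'U', 'Z']
        internal I0 with children ['Y', 'S']
          leaf 'Y' → 'Y'
          leaf 'S' → 'S'
        → '(Y,S)'
        leaf 'V' → 'V'
        leaf 'U' → 'U'
        leaf 'Z' → 'Z'
      → '((Y,S),V,U,Z)'
    → '(X,((Y,S),V,U,Z))'
    leaf 'K' → 'K'
  → '((X,((Y,S),V,U,Z)),K)'
  leaf 'D' → 'D'
  leaf 'C' → 'C'
  leaf 'T' → 'T'
→ '(((X,((Y,S),V,U,Z)),K),D,C,T)'
Final: (((X,((Y,S),V,U,Z)),K),D,C,T);

Answer: (((X,((Y,S),V,U,Z)),K),D,C,T);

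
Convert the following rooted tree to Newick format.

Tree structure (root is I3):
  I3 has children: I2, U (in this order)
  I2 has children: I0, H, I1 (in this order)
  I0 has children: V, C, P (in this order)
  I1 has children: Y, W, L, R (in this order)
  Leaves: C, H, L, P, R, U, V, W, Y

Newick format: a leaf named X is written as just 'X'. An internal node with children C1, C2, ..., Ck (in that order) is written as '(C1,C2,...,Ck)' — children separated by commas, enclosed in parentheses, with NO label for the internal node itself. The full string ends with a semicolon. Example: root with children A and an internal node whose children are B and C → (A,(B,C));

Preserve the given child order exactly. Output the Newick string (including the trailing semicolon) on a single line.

internal I3 with children ['I2', 'U']
  internal I2 with children ['I0', 'H', 'I1']
    internal I0 with children ['V', 'C', 'P']
      leaf 'V' → 'V'
      leaf 'C' → 'C'
      leaf 'P' → 'P'
    → '(V,C,P)'
    leaf 'H' → 'H'
    internal I1 with children ['Y', 'W', 'L', 'R']
      leaf 'Y' → 'Y'
      leaf 'W' → 'W'
      leaf 'L' → 'L'
      leaf 'R' → 'R'
    → '(Y,W,L,R)'
  → '((V,C,P),H,(Y,W,L,R))'
  leaf 'U' → 'U'
→ '(((V,C,P),H,(Y,W,L,R)),U)'
Final: (((V,C,P),H,(Y,W,L,R)),U);

Answer: (((V,C,P),H,(Y,W,L,R)),U);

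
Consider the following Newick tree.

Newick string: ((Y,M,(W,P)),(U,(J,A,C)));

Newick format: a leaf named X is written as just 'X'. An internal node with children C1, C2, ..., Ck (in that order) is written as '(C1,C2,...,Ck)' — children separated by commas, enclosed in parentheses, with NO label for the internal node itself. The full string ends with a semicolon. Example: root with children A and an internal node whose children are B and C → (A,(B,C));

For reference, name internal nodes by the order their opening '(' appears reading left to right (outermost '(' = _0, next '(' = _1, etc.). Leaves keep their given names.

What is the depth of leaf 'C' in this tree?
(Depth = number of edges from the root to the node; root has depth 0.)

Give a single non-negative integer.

Newick: ((Y,M,(W,P)),(U,(J,A,C)));
Naming internals by '(' encounter order: outermost '(' = _0, next = _1, ...
Query node: C
Path from root: _0 -> _3 -> _4 -> C
Depth of C: 3 (number of edges from root)

Answer: 3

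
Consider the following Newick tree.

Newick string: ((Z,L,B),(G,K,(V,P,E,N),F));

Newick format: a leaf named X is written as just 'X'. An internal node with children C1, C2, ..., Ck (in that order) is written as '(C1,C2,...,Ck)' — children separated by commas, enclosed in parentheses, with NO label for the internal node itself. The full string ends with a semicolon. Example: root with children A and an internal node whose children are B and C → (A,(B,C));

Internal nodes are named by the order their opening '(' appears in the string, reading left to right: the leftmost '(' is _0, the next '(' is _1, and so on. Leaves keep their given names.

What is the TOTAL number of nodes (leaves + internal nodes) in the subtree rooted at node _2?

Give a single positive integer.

Newick: ((Z,L,B),(G,K,(V,P,E,N),F));
Locate _2: it is the '(' at position 9 (the 3rd '(' reading left to right).
Query: subtree rooted at _2
_2: subtree_size = 1 + 8
  G: subtree_size = 1 + 0
  K: subtree_size = 1 + 0
  _3: subtree_size = 1 + 4
    V: subtree_size = 1 + 0
    P: subtree_size = 1 + 0
    E: subtree_size = 1 + 0
    N: subtree_size = 1 + 0
  F: subtree_size = 1 + 0
Total subtree size of _2: 9

Answer: 9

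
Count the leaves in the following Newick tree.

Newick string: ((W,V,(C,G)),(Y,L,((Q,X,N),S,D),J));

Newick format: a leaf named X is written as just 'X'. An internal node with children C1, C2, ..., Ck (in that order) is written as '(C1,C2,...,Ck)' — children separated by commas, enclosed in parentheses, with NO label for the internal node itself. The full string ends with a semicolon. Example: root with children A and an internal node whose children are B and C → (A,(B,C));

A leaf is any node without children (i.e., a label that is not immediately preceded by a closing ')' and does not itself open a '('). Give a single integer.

Newick: ((W,V,(C,G)),(Y,L,((Q,X,N),S,D),J));
Scan left-to-right; a leaf is any maximal label run not followed by '(':
  pos 2: leaf 'W' → count = 1
  pos 4: leaf 'V' → count = 2
  pos 7: leaf 'C' → count = 3
  pos 9: leaf 'G' → count = 4
  pos 14: leaf 'Y' → count = 5
  pos 16: leaf 'L' → count = 6
  pos 20: leaf 'Q' → count = 7
  pos 22: leaf 'X' → count = 8
  pos 24: leaf 'N' → count = 9
  pos 27: leaf 'S' → count = 10
  pos 29: leaf 'D' → count = 11
  pos 32: leaf 'J' → count = 12
Total leaves: 12

Answer: 12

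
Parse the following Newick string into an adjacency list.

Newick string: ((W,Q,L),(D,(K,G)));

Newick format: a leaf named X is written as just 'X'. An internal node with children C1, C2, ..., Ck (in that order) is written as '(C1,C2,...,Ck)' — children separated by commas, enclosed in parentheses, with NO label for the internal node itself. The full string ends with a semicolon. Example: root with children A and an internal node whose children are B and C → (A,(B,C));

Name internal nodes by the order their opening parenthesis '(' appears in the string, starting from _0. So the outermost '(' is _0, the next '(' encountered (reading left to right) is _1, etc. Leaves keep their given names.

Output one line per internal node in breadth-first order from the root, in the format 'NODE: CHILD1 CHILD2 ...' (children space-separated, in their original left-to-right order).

Input: ((W,Q,L),(D,(K,G)));
Scanning left-to-right, naming '(' by encounter order:
  pos 0: '(' -> open internal node _0 (depth 1)
  pos 1: '(' -> open internal node _1 (depth 2)
  pos 7: ')' -> close internal node _1 (now at depth 1)
  pos 9: '(' -> open internal node _2 (depth 2)
  pos 12: '(' -> open internal node _3 (depth 3)
  pos 16: ')' -> close internal node _3 (now at depth 2)
  pos 17: ')' -> close internal node _2 (now at depth 1)
  pos 18: ')' -> close internal node _0 (now at depth 0)
Total internal nodes: 4
BFS adjacency from root:
  _0: _1 _2
  _1: W Q L
  _2: D _3
  _3: K G

Answer: _0: _1 _2
_1: W Q L
_2: D _3
_3: K G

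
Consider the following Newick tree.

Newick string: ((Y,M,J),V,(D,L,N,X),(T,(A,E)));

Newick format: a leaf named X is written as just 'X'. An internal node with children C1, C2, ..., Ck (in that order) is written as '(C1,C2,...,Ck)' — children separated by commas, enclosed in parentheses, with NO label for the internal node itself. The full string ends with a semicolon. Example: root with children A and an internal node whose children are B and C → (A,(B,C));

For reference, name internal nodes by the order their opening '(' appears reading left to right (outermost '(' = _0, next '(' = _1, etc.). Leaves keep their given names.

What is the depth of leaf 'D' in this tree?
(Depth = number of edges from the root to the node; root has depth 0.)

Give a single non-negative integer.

Newick: ((Y,M,J),V,(D,L,N,X),(T,(A,E)));
Naming internals by '(' encounter order: outermost '(' = _0, next = _1, ...
Query node: D
Path from root: _0 -> _2 -> D
Depth of D: 2 (number of edges from root)

Answer: 2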